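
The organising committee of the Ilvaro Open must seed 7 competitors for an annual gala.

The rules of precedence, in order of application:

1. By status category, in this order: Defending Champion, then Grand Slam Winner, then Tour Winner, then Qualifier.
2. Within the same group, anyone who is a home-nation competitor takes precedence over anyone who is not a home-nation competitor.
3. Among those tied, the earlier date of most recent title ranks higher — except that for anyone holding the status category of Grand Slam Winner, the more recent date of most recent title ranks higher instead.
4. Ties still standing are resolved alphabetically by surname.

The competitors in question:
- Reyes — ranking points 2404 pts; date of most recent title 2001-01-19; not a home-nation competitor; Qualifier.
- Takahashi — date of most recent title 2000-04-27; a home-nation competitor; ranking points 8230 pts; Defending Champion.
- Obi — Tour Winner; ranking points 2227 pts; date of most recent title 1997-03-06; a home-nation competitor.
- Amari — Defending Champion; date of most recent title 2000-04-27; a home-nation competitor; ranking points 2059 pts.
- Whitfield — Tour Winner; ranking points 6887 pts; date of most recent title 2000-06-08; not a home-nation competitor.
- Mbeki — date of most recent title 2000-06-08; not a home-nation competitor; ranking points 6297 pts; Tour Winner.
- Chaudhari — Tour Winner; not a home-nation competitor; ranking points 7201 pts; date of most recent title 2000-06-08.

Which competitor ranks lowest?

Reyes

By status category: Amari and Takahashi (Defending Champion); then Obi, Chaudhari, Mbeki and Whitfield (Tour Winner); then Reyes (Qualifier).
Amari and Takahashi are each a home-nation competitor, so the next rule applies.
Amari and Takahashi both have date of most recent title 2000-04-27, so the next rule applies.
Among Amari and Takahashi, alphabetically by surname: Amari before Takahashi.
Among Obi, Chaudhari, Mbeki and Whitfield, a home-nation competitor before not a home-nation competitor: Obi (a home-nation competitor) before Chaudhari, Mbeki and Whitfield (not a home-nation competitor).
Chaudhari, Mbeki and Whitfield all have date of most recent title 2000-06-08, so the next rule applies.
Among Chaudhari, Mbeki and Whitfield, alphabetically by surname: Chaudhari before Mbeki before Whitfield.
Order: Amari, Takahashi, Obi, Chaudhari, Mbeki, Whitfield, Reyes.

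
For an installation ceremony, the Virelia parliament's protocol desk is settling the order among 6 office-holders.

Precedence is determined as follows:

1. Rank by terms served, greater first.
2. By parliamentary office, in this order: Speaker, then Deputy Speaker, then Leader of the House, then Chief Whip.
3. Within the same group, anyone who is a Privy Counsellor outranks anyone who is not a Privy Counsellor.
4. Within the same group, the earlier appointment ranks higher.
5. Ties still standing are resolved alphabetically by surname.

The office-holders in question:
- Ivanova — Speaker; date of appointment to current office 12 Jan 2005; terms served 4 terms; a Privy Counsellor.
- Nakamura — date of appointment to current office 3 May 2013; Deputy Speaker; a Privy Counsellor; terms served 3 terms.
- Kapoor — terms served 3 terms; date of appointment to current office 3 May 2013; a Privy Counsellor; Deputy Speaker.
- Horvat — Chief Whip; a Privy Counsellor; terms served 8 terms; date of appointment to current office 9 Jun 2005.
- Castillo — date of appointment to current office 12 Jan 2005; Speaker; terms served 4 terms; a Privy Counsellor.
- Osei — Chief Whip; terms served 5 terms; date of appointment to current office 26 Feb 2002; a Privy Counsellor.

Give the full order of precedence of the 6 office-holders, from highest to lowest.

Horvat, Osei, Castillo, Ivanova, Kapoor, Nakamura

By terms served (higher first): Horvat (8 terms); then Osei (5 terms); then Castillo and Ivanova (both 4 terms); then Kapoor and Nakamura (both 3 terms).
Castillo and Ivanova are each Speaker, so the next rule applies.
Castillo and Ivanova are each a Privy Counsellor, so the next rule applies.
Castillo and Ivanova both have date of appointment to current office 12 Jan 2005, so the next rule applies.
Among Castillo and Ivanova, alphabetically by surname: Castillo before Ivanova.
Kapoor and Nakamura are each Deputy Speaker, so the next rule applies.
Kapoor and Nakamura are each a Privy Counsellor, so the next rule applies.
Kapoor and Nakamura both have date of appointment to current office 3 May 2013, so the next rule applies.
Among Kapoor and Nakamura, alphabetically by surname: Kapoor before Nakamura.
Full order: Horvat, Osei, Castillo, Ivanova, Kapoor, Nakamura.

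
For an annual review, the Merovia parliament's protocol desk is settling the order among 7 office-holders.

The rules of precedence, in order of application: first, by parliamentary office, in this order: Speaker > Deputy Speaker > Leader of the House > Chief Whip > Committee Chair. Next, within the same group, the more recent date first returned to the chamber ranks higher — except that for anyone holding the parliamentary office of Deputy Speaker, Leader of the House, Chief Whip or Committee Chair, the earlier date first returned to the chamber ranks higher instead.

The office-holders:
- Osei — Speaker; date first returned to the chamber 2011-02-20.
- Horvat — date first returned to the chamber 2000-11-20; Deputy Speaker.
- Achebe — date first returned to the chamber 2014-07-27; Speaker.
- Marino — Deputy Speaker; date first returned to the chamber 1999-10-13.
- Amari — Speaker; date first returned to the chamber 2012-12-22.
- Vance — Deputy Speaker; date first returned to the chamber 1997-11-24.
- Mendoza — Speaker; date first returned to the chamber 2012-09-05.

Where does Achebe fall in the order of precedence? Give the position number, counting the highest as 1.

1

By parliamentary office: Achebe, Amari, Mendoza and Osei (Speaker); then Vance, Marino and Horvat (Deputy Speaker).
Among Achebe, Amari, Mendoza and Osei, by date first returned to the chamber (later first): Achebe (2014-07-27) before Amari (2012-12-22) before Mendoza (2012-09-05) before Osei (2011-02-20).
Among Vance, Marino and Horvat, by date first returned to the chamber (earlier first) (reversed rule for this group): Vance (1997-11-24) before Marino (1999-10-13) before Horvat (2000-11-20).
Order: Achebe, Amari, Mendoza, Osei, Vance, Marino, Horvat. So position 1.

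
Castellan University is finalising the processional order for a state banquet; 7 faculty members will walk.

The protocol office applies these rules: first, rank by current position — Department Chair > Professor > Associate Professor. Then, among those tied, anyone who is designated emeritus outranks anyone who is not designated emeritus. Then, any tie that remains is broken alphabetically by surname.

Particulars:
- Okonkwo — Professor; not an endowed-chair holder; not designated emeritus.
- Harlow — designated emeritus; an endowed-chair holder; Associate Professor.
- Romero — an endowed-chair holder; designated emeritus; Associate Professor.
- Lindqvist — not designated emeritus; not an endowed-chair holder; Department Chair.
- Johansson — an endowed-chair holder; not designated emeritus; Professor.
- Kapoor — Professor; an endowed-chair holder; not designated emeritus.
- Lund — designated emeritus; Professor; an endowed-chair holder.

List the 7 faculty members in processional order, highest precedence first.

By current position: Lindqvist (Department Chair); then Lund, Johansson, Kapoor and Okonkwo (Professor); then Harlow and Romero (Associate Professor).
Among Lund, Johansson, Kapoor and Okonkwo, designated emeritus before not designated emeritus: Lund (designated emeritus) before Johansson, Kapoor and Okonkwo (not designated emeritus).
Among Johansson, Kapoor and Okonkwo, alphabetically by surname: Johansson before Kapoor before Okonkwo.
Harlow and Romero are each designated emeritus, so the next rule applies.
Among Harlow and Romero, alphabetically by surname: Harlow before Romero.
Full order: Lindqvist, Lund, Johansson, Kapoor, Okonkwo, Harlow, Romero.

Lindqvist, Lund, Johansson, Kapoor, Okonkwo, Harlow, Romero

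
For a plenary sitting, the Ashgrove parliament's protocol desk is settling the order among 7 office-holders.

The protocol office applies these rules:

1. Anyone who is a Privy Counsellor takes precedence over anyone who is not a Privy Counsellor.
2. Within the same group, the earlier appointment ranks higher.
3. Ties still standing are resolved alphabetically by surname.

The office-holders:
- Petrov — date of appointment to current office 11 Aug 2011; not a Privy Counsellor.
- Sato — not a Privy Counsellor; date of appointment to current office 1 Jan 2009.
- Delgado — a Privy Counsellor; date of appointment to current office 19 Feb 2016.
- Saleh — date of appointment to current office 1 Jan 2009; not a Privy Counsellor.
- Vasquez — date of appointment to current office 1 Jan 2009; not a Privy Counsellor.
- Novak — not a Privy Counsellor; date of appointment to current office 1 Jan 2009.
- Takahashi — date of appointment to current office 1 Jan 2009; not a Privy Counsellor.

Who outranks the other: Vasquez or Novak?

By the first rule: Delgado (a Privy Counsellor); then Novak, Saleh, Sato, Takahashi, Vasquez and Petrov (each not a Privy Counsellor).
Among Novak, Saleh, Sato, Takahashi, Vasquez and Petrov, by date of appointment to current office (earlier first): Novak, Saleh, Sato, Takahashi and Vasquez (1 Jan 2009) before Petrov (11 Aug 2011).
Among Novak, Saleh, Sato, Takahashi and Vasquez, alphabetically by surname: Novak before Saleh before Sato before Takahashi before Vasquez.
So Novak takes precedence.

Novak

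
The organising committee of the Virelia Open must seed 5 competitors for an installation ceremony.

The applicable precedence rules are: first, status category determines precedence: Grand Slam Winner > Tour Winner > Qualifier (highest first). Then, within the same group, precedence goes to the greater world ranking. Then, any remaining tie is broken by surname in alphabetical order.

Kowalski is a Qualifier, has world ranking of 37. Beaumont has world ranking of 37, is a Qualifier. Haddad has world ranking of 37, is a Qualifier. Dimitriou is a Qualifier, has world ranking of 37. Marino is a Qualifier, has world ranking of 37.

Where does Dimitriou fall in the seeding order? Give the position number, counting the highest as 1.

By status category: Beaumont, Dimitriou, Haddad, Kowalski and Marino (Qualifier).
Beaumont, Dimitriou, Haddad, Kowalski and Marino all have world ranking 37, so the next rule applies.
Among Beaumont, Dimitriou, Haddad, Kowalski and Marino, alphabetically by surname: Beaumont before Dimitriou before Haddad before Kowalski before Marino.
Order: Beaumont, Dimitriou, Haddad, Kowalski, Marino. So position 2.

2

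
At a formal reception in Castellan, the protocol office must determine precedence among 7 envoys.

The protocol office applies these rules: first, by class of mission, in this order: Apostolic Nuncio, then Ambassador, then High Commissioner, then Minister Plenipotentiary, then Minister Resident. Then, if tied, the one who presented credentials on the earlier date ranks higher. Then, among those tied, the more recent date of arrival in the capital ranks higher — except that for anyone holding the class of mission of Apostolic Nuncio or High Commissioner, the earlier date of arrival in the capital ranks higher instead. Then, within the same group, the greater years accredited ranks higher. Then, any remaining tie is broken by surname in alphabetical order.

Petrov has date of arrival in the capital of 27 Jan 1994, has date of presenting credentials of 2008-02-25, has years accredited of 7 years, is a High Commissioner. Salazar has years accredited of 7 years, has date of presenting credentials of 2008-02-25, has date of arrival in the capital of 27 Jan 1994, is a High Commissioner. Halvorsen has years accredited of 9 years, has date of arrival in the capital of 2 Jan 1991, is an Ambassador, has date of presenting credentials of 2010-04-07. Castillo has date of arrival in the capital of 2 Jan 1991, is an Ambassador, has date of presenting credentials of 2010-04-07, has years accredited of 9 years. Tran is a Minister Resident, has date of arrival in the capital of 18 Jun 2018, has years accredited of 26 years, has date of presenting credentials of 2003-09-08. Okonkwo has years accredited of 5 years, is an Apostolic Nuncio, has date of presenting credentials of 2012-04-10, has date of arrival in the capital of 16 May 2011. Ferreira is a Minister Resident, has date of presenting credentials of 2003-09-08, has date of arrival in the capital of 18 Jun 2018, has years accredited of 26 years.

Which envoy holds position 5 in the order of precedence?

By class of mission: Okonkwo (Apostolic Nuncio); then Castillo and Halvorsen (Ambassador); then Petrov and Salazar (High Commissioner); then Ferreira and Tran (Minister Resident).
Castillo and Halvorsen both have date of presenting credentials 2010-04-07, so the next rule applies.
Castillo and Halvorsen both have date of arrival in the capital 2 Jan 1991, so the next rule applies.
Castillo and Halvorsen both have years accredited 9 years, so the next rule applies.
Among Castillo and Halvorsen, alphabetically by surname: Castillo before Halvorsen.
Petrov and Salazar both have date of presenting credentials 2008-02-25, so the next rule applies.
Petrov and Salazar both have date of arrival in the capital 27 Jan 1994, so the next rule applies.
Petrov and Salazar both have years accredited 7 years, so the next rule applies.
Among Petrov and Salazar, alphabetically by surname: Petrov before Salazar.
Ferreira and Tran both have date of presenting credentials 2003-09-08, so the next rule applies.
Ferreira and Tran both have date of arrival in the capital 18 Jun 2018, so the next rule applies.
Ferreira and Tran both have years accredited 26 years, so the next rule applies.
Among Ferreira and Tran, alphabetically by surname: Ferreira before Tran.
Order: Okonkwo, Castillo, Halvorsen, Petrov, Salazar, Ferreira, Tran.

Salazar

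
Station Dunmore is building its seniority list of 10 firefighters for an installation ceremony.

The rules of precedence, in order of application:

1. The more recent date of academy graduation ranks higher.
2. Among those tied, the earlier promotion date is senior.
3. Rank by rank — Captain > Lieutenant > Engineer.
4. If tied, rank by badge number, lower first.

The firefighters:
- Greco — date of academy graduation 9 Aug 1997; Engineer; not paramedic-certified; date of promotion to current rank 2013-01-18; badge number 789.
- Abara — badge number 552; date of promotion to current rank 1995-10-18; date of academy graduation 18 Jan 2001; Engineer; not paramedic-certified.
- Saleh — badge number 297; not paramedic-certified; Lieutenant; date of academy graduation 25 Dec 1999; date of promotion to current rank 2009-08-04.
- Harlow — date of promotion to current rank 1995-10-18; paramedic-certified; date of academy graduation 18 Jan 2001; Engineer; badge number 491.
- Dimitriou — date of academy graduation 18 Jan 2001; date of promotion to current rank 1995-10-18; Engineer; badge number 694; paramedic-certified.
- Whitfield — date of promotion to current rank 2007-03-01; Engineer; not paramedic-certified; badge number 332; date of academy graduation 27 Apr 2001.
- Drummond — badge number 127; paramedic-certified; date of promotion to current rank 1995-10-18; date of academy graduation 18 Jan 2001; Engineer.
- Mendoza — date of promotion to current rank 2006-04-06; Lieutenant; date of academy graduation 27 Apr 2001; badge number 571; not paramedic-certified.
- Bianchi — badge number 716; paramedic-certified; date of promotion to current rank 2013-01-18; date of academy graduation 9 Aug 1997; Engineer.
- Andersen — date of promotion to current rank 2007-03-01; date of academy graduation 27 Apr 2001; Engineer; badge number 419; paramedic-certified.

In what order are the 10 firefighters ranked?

Mendoza, Whitfield, Andersen, Drummond, Harlow, Abara, Dimitriou, Saleh, Bianchi, Greco

By date of academy graduation (later first): Mendoza, Whitfield and Andersen (each 27 Apr 2001); then Drummond, Harlow, Abara and Dimitriou (each 18 Jan 2001); then Saleh (25 Dec 1999); then Bianchi and Greco (both 9 Aug 1997).
Among Mendoza, Whitfield and Andersen, by date of promotion to current rank (earlier first): Mendoza (2006-04-06) before Whitfield and Andersen (2007-03-01).
Whitfield and Andersen are each Engineer, so the next rule applies.
Among Whitfield and Andersen, by badge number (lower first): Whitfield (332) before Andersen (419).
Drummond, Harlow, Abara and Dimitriou all have date of promotion to current rank 1995-10-18, so the next rule applies.
Drummond, Harlow, Abara and Dimitriou are each Engineer, so the next rule applies.
Among Drummond, Harlow, Abara and Dimitriou, by badge number (lower first): Drummond (127) before Harlow (491) before Abara (552) before Dimitriou (694).
Bianchi and Greco both have date of promotion to current rank 2013-01-18, so the next rule applies.
Bianchi and Greco are each Engineer, so the next rule applies.
Among Bianchi and Greco, by badge number (lower first): Bianchi (716) before Greco (789).
Full order: Mendoza, Whitfield, Andersen, Drummond, Harlow, Abara, Dimitriou, Saleh, Bianchi, Greco.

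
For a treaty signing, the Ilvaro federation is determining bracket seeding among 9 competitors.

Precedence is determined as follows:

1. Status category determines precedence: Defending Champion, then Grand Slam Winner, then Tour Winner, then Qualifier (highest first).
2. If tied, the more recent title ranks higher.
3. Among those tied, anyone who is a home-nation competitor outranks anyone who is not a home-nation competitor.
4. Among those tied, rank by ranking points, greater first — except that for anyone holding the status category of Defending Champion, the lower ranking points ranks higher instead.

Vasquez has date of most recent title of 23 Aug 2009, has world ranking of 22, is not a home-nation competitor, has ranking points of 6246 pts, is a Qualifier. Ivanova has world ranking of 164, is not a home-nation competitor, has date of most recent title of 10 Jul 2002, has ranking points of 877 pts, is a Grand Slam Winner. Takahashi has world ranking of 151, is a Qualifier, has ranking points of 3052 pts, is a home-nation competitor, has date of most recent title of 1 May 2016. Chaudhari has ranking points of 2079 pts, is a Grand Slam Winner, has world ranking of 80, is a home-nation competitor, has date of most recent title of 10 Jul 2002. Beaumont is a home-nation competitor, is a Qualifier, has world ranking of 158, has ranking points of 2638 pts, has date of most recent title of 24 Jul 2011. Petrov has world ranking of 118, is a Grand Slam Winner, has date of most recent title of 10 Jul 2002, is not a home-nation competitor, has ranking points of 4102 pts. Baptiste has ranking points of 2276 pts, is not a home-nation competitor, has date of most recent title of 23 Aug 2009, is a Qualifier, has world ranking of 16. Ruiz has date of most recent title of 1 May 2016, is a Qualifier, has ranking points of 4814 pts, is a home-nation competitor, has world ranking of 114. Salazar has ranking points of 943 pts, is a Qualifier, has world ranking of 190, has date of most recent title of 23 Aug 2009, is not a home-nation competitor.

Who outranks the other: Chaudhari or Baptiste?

Chaudhari

By status category: Chaudhari, Petrov and Ivanova (Grand Slam Winner); then Ruiz, Takahashi, Beaumont, Vasquez, Baptiste and Salazar (Qualifier).
Chaudhari, Petrov and Ivanova all have date of most recent title 10 Jul 2002, so the next rule applies.
Among Chaudhari, Petrov and Ivanova, a home-nation competitor before not a home-nation competitor: Chaudhari (a home-nation competitor) before Petrov and Ivanova (not a home-nation competitor).
Among Petrov and Ivanova, by ranking points (higher first): Petrov (4102 pts) before Ivanova (877 pts).
Among Ruiz, Takahashi, Beaumont, Vasquez, Baptiste and Salazar, by date of most recent title (later first): Ruiz and Takahashi (1 May 2016) before Beaumont (24 Jul 2011) before Vasquez, Baptiste and Salazar (23 Aug 2009).
Ruiz and Takahashi are each a home-nation competitor, so the next rule applies.
Among Ruiz and Takahashi, by ranking points (higher first): Ruiz (4814 pts) before Takahashi (3052 pts).
Vasquez, Baptiste and Salazar are each not a home-nation competitor, so the next rule applies.
Among Vasquez, Baptiste and Salazar, by ranking points (higher first): Vasquez (6246 pts) before Baptiste (2276 pts) before Salazar (943 pts).
So Chaudhari takes precedence.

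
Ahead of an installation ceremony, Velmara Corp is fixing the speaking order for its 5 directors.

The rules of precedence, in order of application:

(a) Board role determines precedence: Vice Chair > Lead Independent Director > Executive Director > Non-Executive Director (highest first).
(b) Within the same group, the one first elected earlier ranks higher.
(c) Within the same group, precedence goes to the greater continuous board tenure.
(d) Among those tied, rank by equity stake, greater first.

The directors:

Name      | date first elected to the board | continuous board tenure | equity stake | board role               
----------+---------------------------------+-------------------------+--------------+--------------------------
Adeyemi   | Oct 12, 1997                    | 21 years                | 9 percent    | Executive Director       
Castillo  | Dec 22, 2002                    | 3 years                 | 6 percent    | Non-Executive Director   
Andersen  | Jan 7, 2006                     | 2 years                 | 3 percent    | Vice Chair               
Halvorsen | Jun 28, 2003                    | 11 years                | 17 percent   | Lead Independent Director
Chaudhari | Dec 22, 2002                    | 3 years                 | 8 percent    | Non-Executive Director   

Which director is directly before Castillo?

Chaudhari

By board role: Andersen (Vice Chair); then Halvorsen (Lead Independent Director); then Adeyemi (Executive Director); then Chaudhari and Castillo (Non-Executive Director).
Chaudhari and Castillo both have date first elected to the board Dec 22, 2002, so the next rule applies.
Chaudhari and Castillo both have continuous board tenure 3 years, so the next rule applies.
Among Chaudhari and Castillo, by equity stake (higher first): Chaudhari (8 percent) before Castillo (6 percent).
Order: Andersen, Halvorsen, Adeyemi, Chaudhari, Castillo.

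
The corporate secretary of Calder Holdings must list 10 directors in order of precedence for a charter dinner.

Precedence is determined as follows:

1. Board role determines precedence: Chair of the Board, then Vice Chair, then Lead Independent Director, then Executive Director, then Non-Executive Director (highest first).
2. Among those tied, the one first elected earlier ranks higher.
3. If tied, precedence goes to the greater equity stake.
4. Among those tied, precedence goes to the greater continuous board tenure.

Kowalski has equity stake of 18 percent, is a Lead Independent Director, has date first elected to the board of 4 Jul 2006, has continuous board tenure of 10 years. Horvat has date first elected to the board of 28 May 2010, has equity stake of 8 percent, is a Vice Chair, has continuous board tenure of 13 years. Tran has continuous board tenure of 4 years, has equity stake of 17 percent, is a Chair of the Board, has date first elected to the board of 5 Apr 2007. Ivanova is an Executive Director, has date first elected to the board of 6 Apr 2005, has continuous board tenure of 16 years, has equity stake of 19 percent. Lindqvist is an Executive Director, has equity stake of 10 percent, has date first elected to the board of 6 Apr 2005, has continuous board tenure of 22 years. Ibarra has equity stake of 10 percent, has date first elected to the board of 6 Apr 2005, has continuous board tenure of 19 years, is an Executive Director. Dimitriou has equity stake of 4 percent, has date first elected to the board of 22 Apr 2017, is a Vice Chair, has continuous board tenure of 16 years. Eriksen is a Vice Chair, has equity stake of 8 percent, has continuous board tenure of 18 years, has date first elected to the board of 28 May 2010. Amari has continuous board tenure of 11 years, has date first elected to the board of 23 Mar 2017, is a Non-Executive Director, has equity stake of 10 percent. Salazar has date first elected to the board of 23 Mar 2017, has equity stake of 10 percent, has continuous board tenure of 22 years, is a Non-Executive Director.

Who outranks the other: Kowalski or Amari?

Kowalski

By board role: Tran (Chair of the Board); then Eriksen, Horvat and Dimitriou (Vice Chair); then Kowalski (Lead Independent Director); then Ivanova, Lindqvist and Ibarra (Executive Director); then Salazar and Amari (Non-Executive Director).
Among Eriksen, Horvat and Dimitriou, by date first elected to the board (earlier first): Eriksen and Horvat (28 May 2010) before Dimitriou (22 Apr 2017).
Eriksen and Horvat both have equity stake 8 percent, so the next rule applies.
Among Eriksen and Horvat, by continuous board tenure (higher first): Eriksen (18 years) before Horvat (13 years).
Ivanova, Lindqvist and Ibarra all have date first elected to the board 6 Apr 2005, so the next rule applies.
Among Ivanova, Lindqvist and Ibarra, by equity stake (higher first): Ivanova (19 percent) before Lindqvist and Ibarra (10 percent).
Among Lindqvist and Ibarra, by continuous board tenure (higher first): Lindqvist (22 years) before Ibarra (19 years).
Salazar and Amari both have date first elected to the board 23 Mar 2017, so the next rule applies.
Salazar and Amari both have equity stake 10 percent, so the next rule applies.
Among Salazar and Amari, by continuous board tenure (higher first): Salazar (22 years) before Amari (11 years).
So Kowalski takes precedence.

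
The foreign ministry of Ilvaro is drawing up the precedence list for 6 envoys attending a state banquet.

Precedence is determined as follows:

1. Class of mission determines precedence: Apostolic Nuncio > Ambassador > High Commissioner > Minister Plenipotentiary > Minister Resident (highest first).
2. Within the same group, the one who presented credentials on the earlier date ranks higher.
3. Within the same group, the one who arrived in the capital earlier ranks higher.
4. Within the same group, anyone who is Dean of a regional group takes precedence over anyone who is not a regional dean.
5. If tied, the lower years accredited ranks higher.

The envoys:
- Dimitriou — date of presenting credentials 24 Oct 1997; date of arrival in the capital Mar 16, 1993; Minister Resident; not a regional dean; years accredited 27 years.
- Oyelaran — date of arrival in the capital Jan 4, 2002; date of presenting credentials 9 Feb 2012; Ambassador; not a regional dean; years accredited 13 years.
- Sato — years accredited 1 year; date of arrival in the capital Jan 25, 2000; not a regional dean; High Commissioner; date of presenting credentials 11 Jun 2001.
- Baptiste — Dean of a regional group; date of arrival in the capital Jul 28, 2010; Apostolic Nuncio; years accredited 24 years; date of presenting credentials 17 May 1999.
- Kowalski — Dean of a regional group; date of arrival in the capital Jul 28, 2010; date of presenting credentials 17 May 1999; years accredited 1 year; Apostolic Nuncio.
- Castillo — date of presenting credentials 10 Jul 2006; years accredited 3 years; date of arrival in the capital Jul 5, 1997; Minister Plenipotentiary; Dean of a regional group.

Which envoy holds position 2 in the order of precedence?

By class of mission: Kowalski and Baptiste (Apostolic Nuncio); then Oyelaran (Ambassador); then Sato (High Commissioner); then Castillo (Minister Plenipotentiary); then Dimitriou (Minister Resident).
Kowalski and Baptiste both have date of presenting credentials 17 May 1999, so the next rule applies.
Kowalski and Baptiste both have date of arrival in the capital Jul 28, 2010, so the next rule applies.
Kowalski and Baptiste are each Dean of a regional group, so the next rule applies.
Among Kowalski and Baptiste, by years accredited (lower first): Kowalski (1 year) before Baptiste (24 years).
Order: Kowalski, Baptiste, Oyelaran, Sato, Castillo, Dimitriou.

Baptiste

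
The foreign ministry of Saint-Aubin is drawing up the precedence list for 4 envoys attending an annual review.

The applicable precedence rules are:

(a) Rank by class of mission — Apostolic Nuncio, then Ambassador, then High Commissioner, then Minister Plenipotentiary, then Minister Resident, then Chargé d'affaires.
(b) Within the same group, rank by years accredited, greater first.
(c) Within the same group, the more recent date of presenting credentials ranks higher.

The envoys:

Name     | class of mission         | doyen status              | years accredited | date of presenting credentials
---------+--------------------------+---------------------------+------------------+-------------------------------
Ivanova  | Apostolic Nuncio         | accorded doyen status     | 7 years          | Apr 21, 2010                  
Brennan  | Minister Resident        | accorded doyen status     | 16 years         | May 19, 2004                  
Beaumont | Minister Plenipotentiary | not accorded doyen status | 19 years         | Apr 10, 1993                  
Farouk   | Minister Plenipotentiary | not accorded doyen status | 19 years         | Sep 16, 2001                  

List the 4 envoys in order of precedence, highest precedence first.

Ivanova, Farouk, Beaumont, Brennan

By class of mission: Ivanova (Apostolic Nuncio); then Farouk and Beaumont (Minister Plenipotentiary); then Brennan (Minister Resident).
Farouk and Beaumont both have years accredited 19 years, so the next rule applies.
Among Farouk and Beaumont, by date of presenting credentials (later first): Farouk (Sep 16, 2001) before Beaumont (Apr 10, 1993).
Full order: Ivanova, Farouk, Beaumont, Brennan.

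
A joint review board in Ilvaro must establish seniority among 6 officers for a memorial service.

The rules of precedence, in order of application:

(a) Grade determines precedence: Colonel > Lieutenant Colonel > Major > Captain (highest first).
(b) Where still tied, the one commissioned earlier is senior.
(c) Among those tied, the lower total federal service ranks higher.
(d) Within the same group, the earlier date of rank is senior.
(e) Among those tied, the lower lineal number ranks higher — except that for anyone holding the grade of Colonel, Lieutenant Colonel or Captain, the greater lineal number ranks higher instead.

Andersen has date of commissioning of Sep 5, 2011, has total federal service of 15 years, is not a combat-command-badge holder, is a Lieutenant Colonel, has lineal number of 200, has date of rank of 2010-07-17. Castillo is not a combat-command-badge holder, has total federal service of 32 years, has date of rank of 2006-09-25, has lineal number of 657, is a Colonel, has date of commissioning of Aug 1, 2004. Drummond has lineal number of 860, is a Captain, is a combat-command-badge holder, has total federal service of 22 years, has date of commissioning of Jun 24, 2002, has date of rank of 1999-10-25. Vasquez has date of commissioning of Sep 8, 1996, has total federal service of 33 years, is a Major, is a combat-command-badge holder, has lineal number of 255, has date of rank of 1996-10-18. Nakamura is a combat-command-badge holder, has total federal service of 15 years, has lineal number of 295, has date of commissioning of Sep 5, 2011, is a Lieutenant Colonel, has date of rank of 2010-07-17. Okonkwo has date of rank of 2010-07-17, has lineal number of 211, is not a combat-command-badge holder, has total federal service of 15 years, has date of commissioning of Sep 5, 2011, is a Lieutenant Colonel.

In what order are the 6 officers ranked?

By grade: Castillo (Colonel); then Nakamura, Okonkwo and Andersen (Lieutenant Colonel); then Vasquez (Major); then Drummond (Captain).
Nakamura, Okonkwo and Andersen all have date of commissioning Sep 5, 2011, so the next rule applies.
Nakamura, Okonkwo and Andersen all have total federal service 15 years, so the next rule applies.
Nakamura, Okonkwo and Andersen all have date of rank 2010-07-17, so the next rule applies.
Among Nakamura, Okonkwo and Andersen, by lineal number (higher first) (reversed rule for this group): Nakamura (295) before Okonkwo (211) before Andersen (200).
Full order: Castillo, Nakamura, Okonkwo, Andersen, Vasquez, Drummond.

Castillo, Nakamura, Okonkwo, Andersen, Vasquez, Drummond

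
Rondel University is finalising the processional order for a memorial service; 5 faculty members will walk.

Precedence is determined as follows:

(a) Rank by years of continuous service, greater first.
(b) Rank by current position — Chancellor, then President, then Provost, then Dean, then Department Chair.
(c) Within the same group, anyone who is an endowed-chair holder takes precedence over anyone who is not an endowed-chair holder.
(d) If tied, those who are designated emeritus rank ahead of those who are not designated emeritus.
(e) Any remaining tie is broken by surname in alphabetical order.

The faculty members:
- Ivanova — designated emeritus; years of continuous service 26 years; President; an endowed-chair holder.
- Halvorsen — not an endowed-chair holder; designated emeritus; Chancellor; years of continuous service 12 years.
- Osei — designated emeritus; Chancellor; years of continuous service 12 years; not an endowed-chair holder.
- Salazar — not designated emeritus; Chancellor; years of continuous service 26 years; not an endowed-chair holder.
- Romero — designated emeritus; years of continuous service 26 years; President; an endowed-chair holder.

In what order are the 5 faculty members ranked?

Salazar, Ivanova, Romero, Halvorsen, Osei

By years of continuous service (higher first): Salazar, Ivanova and Romero (each 26 years); then Halvorsen and Osei (both 12 years).
Among Salazar, Ivanova and Romero, by current position: Salazar (Chancellor) before Ivanova and Romero (President).
Ivanova and Romero are each an endowed-chair holder, so the next rule applies.
Ivanova and Romero are each designated emeritus, so the next rule applies.
Among Ivanova and Romero, alphabetically by surname: Ivanova before Romero.
Halvorsen and Osei are each Chancellor, so the next rule applies.
Halvorsen and Osei are each not an endowed-chair holder, so the next rule applies.
Halvorsen and Osei are each designated emeritus, so the next rule applies.
Among Halvorsen and Osei, alphabetically by surname: Halvorsen before Osei.
Full order: Salazar, Ivanova, Romero, Halvorsen, Osei.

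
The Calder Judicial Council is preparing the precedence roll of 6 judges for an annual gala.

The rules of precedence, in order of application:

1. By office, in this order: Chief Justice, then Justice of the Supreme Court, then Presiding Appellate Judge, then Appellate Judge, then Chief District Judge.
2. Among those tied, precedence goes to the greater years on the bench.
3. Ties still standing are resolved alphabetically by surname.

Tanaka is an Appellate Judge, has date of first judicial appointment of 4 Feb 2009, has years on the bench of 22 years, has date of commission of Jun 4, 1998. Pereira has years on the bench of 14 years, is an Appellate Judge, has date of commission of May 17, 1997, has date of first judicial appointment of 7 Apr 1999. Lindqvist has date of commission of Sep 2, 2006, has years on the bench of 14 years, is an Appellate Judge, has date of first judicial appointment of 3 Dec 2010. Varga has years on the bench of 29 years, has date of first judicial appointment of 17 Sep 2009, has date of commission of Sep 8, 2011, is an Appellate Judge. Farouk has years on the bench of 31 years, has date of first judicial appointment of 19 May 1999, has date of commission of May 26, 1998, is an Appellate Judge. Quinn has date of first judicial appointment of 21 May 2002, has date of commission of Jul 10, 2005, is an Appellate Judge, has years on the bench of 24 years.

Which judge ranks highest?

By office: Farouk, Varga, Quinn, Tanaka, Lindqvist and Pereira (Appellate Judge).
Among Farouk, Varga, Quinn, Tanaka, Lindqvist and Pereira, by years on the bench (higher first): Farouk (31 years) before Varga (29 years) before Quinn (24 years) before Tanaka (22 years) before Lindqvist and Pereira (14 years).
Among Lindqvist and Pereira, alphabetically by surname: Lindqvist before Pereira.
Order: Farouk, Varga, Quinn, Tanaka, Lindqvist, Pereira.

Farouk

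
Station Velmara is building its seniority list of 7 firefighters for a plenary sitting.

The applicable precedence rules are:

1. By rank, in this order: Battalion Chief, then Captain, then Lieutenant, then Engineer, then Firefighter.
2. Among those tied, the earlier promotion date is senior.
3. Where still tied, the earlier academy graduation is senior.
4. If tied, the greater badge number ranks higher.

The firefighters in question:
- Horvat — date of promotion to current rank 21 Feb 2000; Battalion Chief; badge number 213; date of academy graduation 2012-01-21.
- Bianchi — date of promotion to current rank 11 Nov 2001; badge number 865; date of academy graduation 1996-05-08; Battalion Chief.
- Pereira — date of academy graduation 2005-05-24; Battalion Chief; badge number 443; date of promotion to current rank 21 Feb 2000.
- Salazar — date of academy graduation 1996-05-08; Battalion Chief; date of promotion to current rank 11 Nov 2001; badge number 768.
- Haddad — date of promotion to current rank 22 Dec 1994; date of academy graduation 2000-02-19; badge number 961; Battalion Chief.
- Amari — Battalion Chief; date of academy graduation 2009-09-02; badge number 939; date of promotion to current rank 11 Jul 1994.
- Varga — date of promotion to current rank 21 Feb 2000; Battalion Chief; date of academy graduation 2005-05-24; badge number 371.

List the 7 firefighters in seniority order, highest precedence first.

Amari, Haddad, Pereira, Varga, Horvat, Bianchi, Salazar

By rank: Amari, Haddad, Pereira, Varga, Horvat, Bianchi and Salazar (Battalion Chief).
Among Amari, Haddad, Pereira, Varga, Horvat, Bianchi and Salazar, by date of promotion to current rank (earlier first): Amari (11 Jul 1994) before Haddad (22 Dec 1994) before Pereira, Varga and Horvat (21 Feb 2000) before Bianchi and Salazar (11 Nov 2001).
Among Pereira, Varga and Horvat, by date of academy graduation (earlier first): Pereira and Varga (2005-05-24) before Horvat (2012-01-21).
Among Pereira and Varga, by badge number (higher first): Pereira (443) before Varga (371).
Bianchi and Salazar both have date of academy graduation 1996-05-08, so the next rule applies.
Among Bianchi and Salazar, by badge number (higher first): Bianchi (865) before Salazar (768).
Full order: Amari, Haddad, Pereira, Varga, Horvat, Bianchi, Salazar.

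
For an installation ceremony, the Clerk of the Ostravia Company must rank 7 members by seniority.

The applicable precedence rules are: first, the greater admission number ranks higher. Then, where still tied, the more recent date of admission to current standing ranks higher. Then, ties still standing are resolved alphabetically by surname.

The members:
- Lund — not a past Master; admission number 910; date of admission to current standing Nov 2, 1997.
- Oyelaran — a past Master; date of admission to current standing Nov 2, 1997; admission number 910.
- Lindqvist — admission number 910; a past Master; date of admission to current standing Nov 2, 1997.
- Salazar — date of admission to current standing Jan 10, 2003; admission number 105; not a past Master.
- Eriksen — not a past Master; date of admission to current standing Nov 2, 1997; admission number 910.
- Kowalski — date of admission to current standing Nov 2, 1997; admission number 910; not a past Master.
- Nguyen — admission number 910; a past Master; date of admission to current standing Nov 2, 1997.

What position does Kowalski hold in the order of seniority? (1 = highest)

2

By admission number (higher first): Eriksen, Kowalski, Lindqvist, Lund, Nguyen and Oyelaran (each 910); then Salazar (105).
Eriksen, Kowalski, Lindqvist, Lund, Nguyen and Oyelaran all have date of admission to current standing Nov 2, 1997, so the next rule applies.
Among Eriksen, Kowalski, Lindqvist, Lund, Nguyen and Oyelaran, alphabetically by surname: Eriksen before Kowalski before Lindqvist before Lund before Nguyen before Oyelaran.
Order: Eriksen, Kowalski, Lindqvist, Lund, Nguyen, Oyelaran, Salazar. So position 2.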